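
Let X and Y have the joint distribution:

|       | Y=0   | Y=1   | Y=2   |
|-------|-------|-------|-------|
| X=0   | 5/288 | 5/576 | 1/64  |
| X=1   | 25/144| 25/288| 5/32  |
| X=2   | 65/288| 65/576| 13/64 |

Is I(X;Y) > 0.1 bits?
Marginal P(X) (row sums):
  P(X=0) = 5/288 + 5/576 + 1/64 = 1/24
  P(X=1) = 25/144 + 25/288 + 5/32 = 5/12
  P(X=2) = 65/288 + 65/576 + 13/64 = 13/24
Marginal P(Y) (column sums):
  P(Y=0) = 5/288 + 25/144 + 65/288 = 5/12
  P(Y=1) = 5/576 + 25/288 + 65/576 = 5/24
  P(Y=2) = 1/64 + 5/32 + 13/64 = 3/8

H(X) = -[(1/24)·log₂(1/24) + (5/12)·log₂(5/12) + (13/24)·log₂(13/24)]
  = 0.1910 + 0.5263 + 0.4791
  = 1.1964 bits
H(Y) = -[(5/12)·log₂(5/12) + (5/24)·log₂(5/24) + (3/8)·log₂(3/8)]
  = 0.5263 + 0.4715 + 0.5306
  = 1.5284 bits
H(X,Y) = -[(5/288)·log₂(5/288) + (5/576)·log₂(5/576) + (1/64)·log₂(1/64) + (25/144)·log₂(25/144) + (25/288)·log₂(25/288) + (5/32)·log₂(5/32) + (65/288)·log₂(65/288) + (65/576)·log₂(65/576) + (13/64)·log₂(13/64)]
  = 0.1015 + 0.0594 + 0.0938 + 0.4386 + 0.3061 + 0.4184 + 0.4847 + 0.3552 + 0.4671
  = 2.7248 bits

I(X;Y) = H(X) + H(Y) - H(X,Y)
  = 1.1964 + 1.5284 - 2.7248
  = 0.0000 bits

No. I(X;Y) = 0.0000 bits, which is ≤ 0.1 bits.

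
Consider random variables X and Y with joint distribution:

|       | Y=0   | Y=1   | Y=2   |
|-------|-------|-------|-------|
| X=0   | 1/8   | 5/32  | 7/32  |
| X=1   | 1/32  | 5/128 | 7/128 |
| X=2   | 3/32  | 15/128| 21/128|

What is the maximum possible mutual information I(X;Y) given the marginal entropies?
The upper bound on mutual information is I(X;Y) ≤ min(H(X), H(Y)).

Marginal P(X) (row sums):
  P(X=0) = 1/8 + 5/32 + 7/32 = 1/2
  P(X=1) = 1/32 + 5/128 + 7/128 = 1/8
  P(X=2) = 3/32 + 15/128 + 21/128 = 3/8
Marginal P(Y) (column sums):
  P(Y=0) = 1/8 + 1/32 + 3/32 = 1/4
  P(Y=1) = 5/32 + 5/128 + 15/128 = 5/16
  P(Y=2) = 7/32 + 7/128 + 21/128 = 7/16

H(X) = -[(1/2)·log₂(1/2) + (1/8)·log₂(1/8) + (3/8)·log₂(3/8)]
  = 0.5000 + 0.3750 + 0.5306
  = 1.4056 bits
H(Y) = -[(1/4)·log₂(1/4) + (5/16)·log₂(5/16) + (7/16)·log₂(7/16)]
  = 0.5000 + 0.5244 + 0.5218
  = 1.5462 bits

Maximum possible I(X;Y) = min(1.4056, 1.5462) = 1.4056 bits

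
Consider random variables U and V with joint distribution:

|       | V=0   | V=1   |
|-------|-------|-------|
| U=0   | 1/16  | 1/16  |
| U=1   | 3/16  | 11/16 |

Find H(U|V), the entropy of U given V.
Marginal P(V) (column sums):
  P(V=0) = 1/16 + 3/16 = 1/4
  P(V=1) = 1/16 + 11/16 = 3/4

H(U|V) = -Σ P(U,V)·log₂ P(U|V), where P(U|V) = P(U,V) / P(V)
  (U=0,V=0): P(U|V) = (1/16)/(1/4) = 1/4;  -(1/16)·log₂(1/4) = 0.1250
  (U=0,V=1): P(U|V) = (1/16)/(3/4) = 1/12;  -(1/16)·log₂(1/12) = 0.2241
  (U=1,V=0): P(U|V) = (3/16)/(1/4) = 3/4;  -(3/16)·log₂(3/4) = 0.0778
  (U=1,V=1): P(U|V) = (11/16)/(3/4) = 11/12;  -(11/16)·log₂(11/12) = 0.0863
H(U|V) = 0.1250 + 0.2241 + 0.0778 + 0.0863
  = 0.5132 bits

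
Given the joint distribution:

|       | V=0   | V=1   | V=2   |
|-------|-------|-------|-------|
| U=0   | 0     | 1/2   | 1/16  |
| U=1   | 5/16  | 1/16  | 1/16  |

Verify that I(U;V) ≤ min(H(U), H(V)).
Marginal P(U) (row sums):
  P(U=0) = 0 + 1/2 + 1/16 = 9/16
  P(U=1) = 5/16 + 1/16 + 1/16 = 7/16
Marginal P(V) (column sums):
  P(V=0) = 0 + 5/16 = 5/16
  P(V=1) = 1/2 + 1/16 = 9/16
  P(V=2) = 1/16 + 1/16 = 1/8

H(U) = -[(9/16)·log₂(9/16) + (7/16)·log₂(7/16)]
  = 0.4669 + 0.5218
  = 0.9887 bits
H(V) = -[(5/16)·log₂(5/16) + (9/16)·log₂(9/16) + (1/8)·log₂(1/8)]
  = 0.5244 + 0.4669 + 0.3750
  = 1.3663 bits
H(U,V) = -[(1/2)·log₂(1/2) + (1/16)·log₂(1/16) + (5/16)·log₂(5/16) + (1/16)·log₂(1/16) + (1/16)·log₂(1/16)]
  = 0.5000 + 0.2500 + 0.5244 + 0.2500 + 0.2500
  = 1.7744 bits

I(U;V) = H(U) + H(V) - H(U,V)
  = 0.9887 + 1.3663 - 1.7744
  = 0.5806 bits

min(H(U), H(V)) = min(0.9887, 1.3663) = 0.9887 bits
Since 0.5806 ≤ 0.9887, the bound is satisfied ✓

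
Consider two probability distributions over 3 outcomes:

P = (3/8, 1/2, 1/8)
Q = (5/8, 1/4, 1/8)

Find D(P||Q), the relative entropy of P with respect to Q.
D(P||Q) = Σ P(i) log₂(P(i)/Q(i))
  i=0: (3/8) × log₂((3/8)/(5/8)) = (3/8) × log₂(3/5) = -0.2764
  i=1: (1/2) × log₂((1/2)/(1/4)) = (1/2) × log₂(2) = 0.5000
  i=2: (1/8) × log₂((1/8)/(1/8)) = (1/8) × log₂(1) = 0.0000
D(P||Q) = -0.2764 + 0.5000 + 0.0000
  = 0.2236 bits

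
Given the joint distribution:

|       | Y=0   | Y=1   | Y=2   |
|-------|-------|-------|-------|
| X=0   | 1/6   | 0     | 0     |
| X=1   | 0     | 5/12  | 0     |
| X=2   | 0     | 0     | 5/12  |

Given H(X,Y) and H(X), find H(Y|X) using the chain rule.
From the chain rule: H(X,Y) = H(X) + H(Y|X)
Therefore: H(Y|X) = H(X,Y) - H(X)

H(X,Y) = -[(1/6)·log₂(1/6) + (5/12)·log₂(5/12) + (5/12)·log₂(5/12)]
  = 0.4308 + 0.5263 + 0.5263
  = 1.4834 bits
Marginal P(X) (row sums):
  P(X=0) = 1/6 + 0 + 0 = 1/6
  P(X=1) = 0 + 5/12 + 0 = 5/12
  P(X=2) = 0 + 0 + 5/12 = 5/12
H(X) = -[(1/6)·log₂(1/6) + (5/12)·log₂(5/12) + (5/12)·log₂(5/12)]
  = 0.4308 + 0.5263 + 0.5263
  = 1.4834 bits

H(Y|X) = 1.4834 - 1.4834 = 0.0000 bits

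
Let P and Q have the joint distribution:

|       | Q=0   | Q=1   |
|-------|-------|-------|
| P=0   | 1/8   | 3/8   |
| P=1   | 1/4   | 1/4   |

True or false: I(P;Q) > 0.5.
Marginal P(P) (row sums):
  P(P=0) = 1/8 + 3/8 = 1/2
  P(P=1) = 1/4 + 1/4 = 1/2
Marginal P(Q) (column sums):
  P(Q=0) = 1/8 + 1/4 = 3/8
  P(Q=1) = 3/8 + 1/4 = 5/8

H(P) = -[(1/2)·log₂(1/2) + (1/2)·log₂(1/2)]
  = 0.5000 + 0.5000
  = 1.0000 bits
H(Q) = -[(3/8)·log₂(3/8) + (5/8)·log₂(5/8)]
  = 0.5306 + 0.4238
  = 0.9544 bits
H(P,Q) = -[(1/8)·log₂(1/8) + (3/8)·log₂(3/8) + (1/4)·log₂(1/4) + (1/4)·log₂(1/4)]
  = 0.3750 + 0.5306 + 0.5000 + 0.5000
  = 1.9056 bits

I(P;Q) = H(P) + H(Q) - H(P,Q)
  = 1.0000 + 0.9544 - 1.9056
  = 0.0488 bits

False. I(P;Q) = 0.0488 bits, which is ≤ 0.5 bits.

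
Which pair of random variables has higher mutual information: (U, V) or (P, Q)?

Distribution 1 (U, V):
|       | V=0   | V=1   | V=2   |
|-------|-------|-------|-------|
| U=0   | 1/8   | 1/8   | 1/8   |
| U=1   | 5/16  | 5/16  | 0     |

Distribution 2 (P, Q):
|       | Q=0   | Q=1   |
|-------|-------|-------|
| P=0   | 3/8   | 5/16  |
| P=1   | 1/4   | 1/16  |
Distribution 1 (U, V):
Marginal P(U) (row sums):
  P(U=0) = 1/8 + 1/8 + 1/8 = 3/8
  P(U=1) = 5/16 + 5/16 + 0 = 5/8
Marginal P(V) (column sums):
  P(V=0) = 1/8 + 5/16 = 7/16
  P(V=1) = 1/8 + 5/16 = 7/16
  P(V=2) = 1/8 + 0 = 1/8

H(U) = -[(3/8)·log₂(3/8) + (5/8)·log₂(5/8)]
  = 0.5306 + 0.4238
  = 0.9544 bits
H(V) = -[(7/16)·log₂(7/16) + (7/16)·log₂(7/16) + (1/8)·log₂(1/8)]
  = 0.5218 + 0.5218 + 0.3750
  = 1.4186 bits
H(U,V) = -[(1/8)·log₂(1/8) + (1/8)·log₂(1/8) + (1/8)·log₂(1/8) + (5/16)·log₂(5/16) + (5/16)·log₂(5/16)]
  = 0.3750 + 0.3750 + 0.3750 + 0.5244 + 0.5244
  = 2.1738 bits

I(U;V) = H(U) + H(V) - H(U,V)
  = 0.9544 + 1.4186 - 2.1738
  = 0.1992 bits

Distribution 2 (P, Q):
Marginal P(P) (row sums):
  P(P=0) = 3/8 + 5/16 = 11/16
  P(P=1) = 1/4 + 1/16 = 5/16
Marginal P(Q) (column sums):
  P(Q=0) = 3/8 + 1/4 = 5/8
  P(Q=1) = 5/16 + 1/16 = 3/8

H(P) = -[(11/16)·log₂(11/16) + (5/16)·log₂(5/16)]
  = 0.3716 + 0.5244
  = 0.8960 bits
H(Q) = -[(5/8)·log₂(5/8) + (3/8)·log₂(3/8)]
  = 0.4238 + 0.5306
  = 0.9544 bits
H(P,Q) = -[(3/8)·log₂(3/8) + (5/16)·log₂(5/16) + (1/4)·log₂(1/4) + (1/16)·log₂(1/16)]
  = 0.5306 + 0.5244 + 0.5000 + 0.2500
  = 1.8050 bits

I(P;Q) = H(P) + H(Q) - H(P,Q)
  = 0.8960 + 0.9544 - 1.8050
  = 0.0454 bits

I(U;V) = 0.1992 bits > I(P;Q) = 0.0454 bits, so (U, V) has the higher mutual information (stronger dependence).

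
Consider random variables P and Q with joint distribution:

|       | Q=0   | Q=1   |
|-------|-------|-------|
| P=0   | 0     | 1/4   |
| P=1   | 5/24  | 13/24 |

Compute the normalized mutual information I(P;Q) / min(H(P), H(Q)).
Marginal P(P) (row sums):
  P(P=0) = 0 + 1/4 = 1/4
  P(P=1) = 5/24 + 13/24 = 3/4
Marginal P(Q) (column sums):
  P(Q=0) = 0 + 5/24 = 5/24
  P(Q=1) = 1/4 + 13/24 = 19/24

H(P) = -[(1/4)·log₂(1/4) + (3/4)·log₂(3/4)]
  = 0.5000 + 0.3113
  = 0.8113 bits
H(Q) = -[(5/24)·log₂(5/24) + (19/24)·log₂(19/24)]
  = 0.4715 + 0.2668
  = 0.7383 bits
H(P,Q) = -[(1/4)·log₂(1/4) + (5/24)·log₂(5/24) + (13/24)·log₂(13/24)]
  = 0.5000 + 0.4715 + 0.4791
  = 1.4506 bits

I(P;Q) = H(P) + H(Q) - H(P,Q)
  = 0.8113 + 0.7383 - 1.4506
  = 0.0990 bits

min(H(P), H(Q)) = min(0.8113, 0.7383) = 0.7383 bits
Normalized MI = 0.0990 / 0.7383 = 0.1341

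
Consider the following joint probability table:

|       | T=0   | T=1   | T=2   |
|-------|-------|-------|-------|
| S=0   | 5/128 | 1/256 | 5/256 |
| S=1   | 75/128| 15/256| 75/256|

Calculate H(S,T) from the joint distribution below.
H(S,T) = -Σ P(S,T) log₂ P(S,T), summed over the non-zero cells:
H(S,T) = -[(5/128)·log₂(5/128) + (1/256)·log₂(1/256) + (5/256)·log₂(5/256) + (75/128)·log₂(75/128) + (15/256)·log₂(15/256) + (75/256)·log₂(75/256)]
  = 0.1827 + 0.0313 + 0.1109 + 0.4519 + 0.2398 + 0.5189
  = 1.5355 bits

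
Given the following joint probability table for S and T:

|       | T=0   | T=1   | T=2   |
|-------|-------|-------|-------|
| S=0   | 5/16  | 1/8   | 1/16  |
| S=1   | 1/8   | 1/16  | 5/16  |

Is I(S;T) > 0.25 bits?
Marginal P(S) (row sums):
  P(S=0) = 5/16 + 1/8 + 1/16 = 1/2
  P(S=1) = 1/8 + 1/16 + 5/16 = 1/2
Marginal P(T) (column sums):
  P(T=0) = 5/16 + 1/8 = 7/16
  P(T=1) = 1/8 + 1/16 = 3/16
  P(T=2) = 1/16 + 5/16 = 3/8

H(S) = -[(1/2)·log₂(1/2) + (1/2)·log₂(1/2)]
  = 0.5000 + 0.5000
  = 1.0000 bits
H(T) = -[(7/16)·log₂(7/16) + (3/16)·log₂(3/16) + (3/8)·log₂(3/8)]
  = 0.5218 + 0.4528 + 0.5306
  = 1.5052 bits
H(S,T) = -[(5/16)·log₂(5/16) + (1/8)·log₂(1/8) + (1/16)·log₂(1/16) + (1/8)·log₂(1/8) + (1/16)·log₂(1/16) + (5/16)·log₂(5/16)]
  = 0.5244 + 0.3750 + 0.2500 + 0.3750 + 0.2500 + 0.5244
  = 2.2988 bits

I(S;T) = H(S) + H(T) - H(S,T)
  = 1.0000 + 1.5052 - 2.2988
  = 0.2064 bits

No. I(S;T) = 0.2064 bits, which is ≤ 0.25 bits.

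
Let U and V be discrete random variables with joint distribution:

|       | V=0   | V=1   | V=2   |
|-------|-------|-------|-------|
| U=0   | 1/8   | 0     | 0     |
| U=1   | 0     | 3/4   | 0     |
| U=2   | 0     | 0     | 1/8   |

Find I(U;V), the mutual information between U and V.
Marginal P(U) (row sums):
  P(U=0) = 1/8 + 0 + 0 = 1/8
  P(U=1) = 0 + 3/4 + 0 = 3/4
  P(U=2) = 0 + 0 + 1/8 = 1/8
Marginal P(V) (column sums):
  P(V=0) = 1/8 + 0 + 0 = 1/8
  P(V=1) = 0 + 3/4 + 0 = 3/4
  P(V=2) = 0 + 0 + 1/8 = 1/8

H(U) = -[(1/8)·log₂(1/8) + (3/4)·log₂(3/4) + (1/8)·log₂(1/8)]
  = 0.3750 + 0.3113 + 0.3750
  = 1.0613 bits
H(V) = -[(1/8)·log₂(1/8) + (3/4)·log₂(3/4) + (1/8)·log₂(1/8)]
  = 0.3750 + 0.3113 + 0.3750
  = 1.0613 bits
H(U,V) = -[(1/8)·log₂(1/8) + (3/4)·log₂(3/4) + (1/8)·log₂(1/8)]
  = 0.3750 + 0.3113 + 0.3750
  = 1.0613 bits

I(U;V) = H(U) + H(V) - H(U,V)
  = 1.0613 + 1.0613 - 1.0613
  = 1.0613 bits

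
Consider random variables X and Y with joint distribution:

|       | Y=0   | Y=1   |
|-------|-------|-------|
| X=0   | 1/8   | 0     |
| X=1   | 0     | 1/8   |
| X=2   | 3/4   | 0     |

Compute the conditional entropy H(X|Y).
Marginal P(Y) (column sums):
  P(Y=0) = 1/8 + 0 + 3/4 = 7/8
  P(Y=1) = 0 + 1/8 + 0 = 1/8

H(X|Y) = -Σ P(X,Y)·log₂ P(X|Y), where P(X|Y) = P(X,Y) / P(Y)
  (cells with P(X,Y) = 0 contribute 0)
  (X=0,Y=0): P(X|Y) = (1/8)/(7/8) = 1/7;  -(1/8)·log₂(1/7) = 0.3509
  (X=1,Y=1): P(X|Y) = (1/8)/(1/8) = 1;  -(1/8)·log₂(1) = 0.0000
  (X=2,Y=0): P(X|Y) = (3/4)/(7/8) = 6/7;  -(3/4)·log₂(6/7) = 0.1668
H(X|Y) = 0.3509 + 0.0000 + 0.1668
  = 0.5177 bits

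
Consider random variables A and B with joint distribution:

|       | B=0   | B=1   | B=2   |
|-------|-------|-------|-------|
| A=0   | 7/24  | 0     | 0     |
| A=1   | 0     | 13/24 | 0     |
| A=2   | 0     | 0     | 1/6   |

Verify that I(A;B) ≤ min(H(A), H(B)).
Marginal P(A) (row sums):
  P(A=0) = 7/24 + 0 + 0 = 7/24
  P(A=1) = 0 + 13/24 + 0 = 13/24
  P(A=2) = 0 + 0 + 1/6 = 1/6
Marginal P(B) (column sums):
  P(B=0) = 7/24 + 0 + 0 = 7/24
  P(B=1) = 0 + 13/24 + 0 = 13/24
  P(B=2) = 0 + 0 + 1/6 = 1/6

H(A) = -[(7/24)·log₂(7/24) + (13/24)·log₂(13/24) + (1/6)·log₂(1/6)]
  = 0.5185 + 0.4791 + 0.4308
  = 1.4284 bits
H(B) = -[(7/24)·log₂(7/24) + (13/24)·log₂(13/24) + (1/6)·log₂(1/6)]
  = 0.5185 + 0.4791 + 0.4308
  = 1.4284 bits
H(A,B) = -[(7/24)·log₂(7/24) + (13/24)·log₂(13/24) + (1/6)·log₂(1/6)]
  = 0.5185 + 0.4791 + 0.4308
  = 1.4284 bits

I(A;B) = H(A) + H(B) - H(A,B)
  = 1.4284 + 1.4284 - 1.4284
  = 1.4284 bits

min(H(A), H(B)) = min(1.4284, 1.4284) = 1.4284 bits
Since 1.4284 ≤ 1.4284, the bound is satisfied ✓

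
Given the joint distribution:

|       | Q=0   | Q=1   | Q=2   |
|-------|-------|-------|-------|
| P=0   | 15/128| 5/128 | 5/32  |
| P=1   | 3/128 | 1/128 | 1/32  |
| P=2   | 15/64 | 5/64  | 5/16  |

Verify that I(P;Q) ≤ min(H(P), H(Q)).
Marginal P(P) (row sums):
  P(P=0) = 15/128 + 5/128 + 5/32 = 5/16
  P(P=1) = 3/128 + 1/128 + 1/32 = 1/16
  P(P=2) = 15/64 + 5/64 + 5/16 = 5/8
Marginal P(Q) (column sums):
  P(Q=0) = 15/128 + 3/128 + 15/64 = 3/8
  P(Q=1) = 5/128 + 1/128 + 5/64 = 1/8
  P(Q=2) = 5/32 + 1/32 + 5/16 = 1/2

H(P) = -[(5/16)·log₂(5/16) + (1/16)·log₂(1/16) + (5/8)·log₂(5/8)]
  = 0.5244 + 0.2500 + 0.4238
  = 1.1982 bits
H(Q) = -[(3/8)·log₂(3/8) + (1/8)·log₂(1/8) + (1/2)·log₂(1/2)]
  = 0.5306 + 0.3750 + 0.5000
  = 1.4056 bits
H(P,Q) = -[(15/128)·log₂(15/128) + (5/128)·log₂(5/128) + (5/32)·log₂(5/32) + (3/128)·log₂(3/128) + (1/128)·log₂(1/128) + (1/32)·log₂(1/32) + (15/64)·log₂(15/64) + (5/64)·log₂(5/64) + (5/16)·log₂(5/16)]
  = 0.3625 + 0.1827 + 0.4184 + 0.1269 + 0.0547 + 0.1563 + 0.4906 + 0.2873 + 0.5244
  = 2.6038 bits

I(P;Q) = H(P) + H(Q) - H(P,Q)
  = 1.1982 + 1.4056 - 2.6038
  = 0.0000 bits

min(H(P), H(Q)) = min(1.1982, 1.4056) = 1.1982 bits
Since 0.0000 ≤ 1.1982, the bound is satisfied ✓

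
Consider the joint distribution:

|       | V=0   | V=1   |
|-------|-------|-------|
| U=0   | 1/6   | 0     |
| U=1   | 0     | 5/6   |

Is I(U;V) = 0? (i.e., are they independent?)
Marginal P(U) (row sums):
  P(U=0) = 1/6 + 0 = 1/6
  P(U=1) = 0 + 5/6 = 5/6
Marginal P(V) (column sums):
  P(V=0) = 1/6 + 0 = 1/6
  P(V=1) = 0 + 5/6 = 5/6

U and V are independent iff P(U=i,V=j) = P(U=i)·P(V=j) for every cell.
  P(U=0)·P(V=0) = 1/6 × 1/6 = 1/36, but P(U=0,V=0) = 1/6 ✗

No, U and V are not independent. Quantitatively, I(U;V) > 0:

H(U) = -[(1/6)·log₂(1/6) + (5/6)·log₂(5/6)]
  = 0.4308 + 0.2192
  = 0.6500 bits
H(V) = -[(1/6)·log₂(1/6) + (5/6)·log₂(5/6)]
  = 0.4308 + 0.2192
  = 0.6500 bits
H(U,V) = -[(1/6)·log₂(1/6) + (5/6)·log₂(5/6)]
  = 0.4308 + 0.2192
  = 0.6500 bits
I(U;V) = H(U) + H(V) - H(U,V) = 0.6500 + 0.6500 - 0.6500 = 0.6500 bits > 0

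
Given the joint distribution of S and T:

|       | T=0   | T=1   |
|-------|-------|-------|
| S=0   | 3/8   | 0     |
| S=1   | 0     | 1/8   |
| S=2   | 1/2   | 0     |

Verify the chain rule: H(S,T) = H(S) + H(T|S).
Left side:
H(S,T) = -[(3/8)·log₂(3/8) + (1/8)·log₂(1/8) + (1/2)·log₂(1/2)]
  = 0.5306 + 0.3750 + 0.5000
  = 1.4056 bits

Right side:
Marginal P(S) (row sums):
  P(S=0) = 3/8 + 0 = 3/8
  P(S=1) = 0 + 1/8 = 1/8
  P(S=2) = 1/2 + 0 = 1/2
H(S) = -[(3/8)·log₂(3/8) + (1/8)·log₂(1/8) + (1/2)·log₂(1/2)]
  = 0.5306 + 0.3750 + 0.5000
  = 1.4056 bits
H(T|S) = -Σ P(S,T)·log₂ P(T|S), where P(T|S) = P(S,T) / P(S)
  (cells with P(S,T) = 0 contribute 0)
  (S=0,T=0): P(T|S) = (3/8)/(3/8) = 1;  -(3/8)·log₂(1) = 0.0000
  (S=1,T=1): P(T|S) = (1/8)/(1/8) = 1;  -(1/8)·log₂(1) = 0.0000
  (S=2,T=0): P(T|S) = (1/2)/(1/2) = 1;  -(1/2)·log₂(1) = 0.0000
H(T|S) = 0.0000 + 0.0000 + 0.0000
  = 0.0000 bits
H(S) + H(T|S) = 1.4056 + 0.0000 = 1.4056 bits

Both sides equal 1.4056 bits, so the chain rule holds ✓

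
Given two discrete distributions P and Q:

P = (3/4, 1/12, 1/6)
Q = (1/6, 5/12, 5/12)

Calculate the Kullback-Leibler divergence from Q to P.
D(P||Q) = Σ P(i) log₂(P(i)/Q(i))
  i=0: (3/4) × log₂((3/4)/(1/6)) = (3/4) × log₂(9/2) = 1.6274
  i=1: (1/12) × log₂((1/12)/(5/12)) = (1/12) × log₂(1/5) = -0.1935
  i=2: (1/6) × log₂((1/6)/(5/12)) = (1/6) × log₂(2/5) = -0.2203
D(P||Q) = 1.6274 - 0.1935 - 0.2203
  = 1.2136 bits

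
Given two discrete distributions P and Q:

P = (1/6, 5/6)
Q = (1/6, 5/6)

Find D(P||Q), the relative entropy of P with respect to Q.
D(P||Q) = Σ P(i) log₂(P(i)/Q(i))
  i=0: (1/6) × log₂((1/6)/(1/6)) = (1/6) × log₂(1) = 0.0000
  i=1: (5/6) × log₂((5/6)/(5/6)) = (5/6) × log₂(1) = 0.0000
D(P||Q) = 0.0000 + 0.0000
  = 0.0000 bits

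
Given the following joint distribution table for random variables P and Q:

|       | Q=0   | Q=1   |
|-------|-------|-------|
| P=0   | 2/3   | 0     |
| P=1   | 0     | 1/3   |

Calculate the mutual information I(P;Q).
Marginal P(P) (row sums):
  P(P=0) = 2/3 + 0 = 2/3
  P(P=1) = 0 + 1/3 = 1/3
Marginal P(Q) (column sums):
  P(Q=0) = 2/3 + 0 = 2/3
  P(Q=1) = 0 + 1/3 = 1/3

H(P) = -[(2/3)·log₂(2/3) + (1/3)·log₂(1/3)]
  = 0.3900 + 0.5283
  = 0.9183 bits
H(Q) = -[(2/3)·log₂(2/3) + (1/3)·log₂(1/3)]
  = 0.3900 + 0.5283
  = 0.9183 bits
H(P,Q) = -[(2/3)·log₂(2/3) + (1/3)·log₂(1/3)]
  = 0.3900 + 0.5283
  = 0.9183 bits

I(P;Q) = H(P) + H(Q) - H(P,Q)
  = 0.9183 + 0.9183 - 0.9183
  = 0.9183 bits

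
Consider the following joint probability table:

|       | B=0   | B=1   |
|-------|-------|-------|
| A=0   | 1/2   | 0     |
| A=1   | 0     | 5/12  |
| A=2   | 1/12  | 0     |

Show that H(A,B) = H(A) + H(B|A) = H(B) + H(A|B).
Marginal P(A) (row sums):
  P(A=0) = 1/2 + 0 = 1/2
  P(A=1) = 0 + 5/12 = 5/12
  P(A=2) = 1/12 + 0 = 1/12
Marginal P(B) (column sums):
  P(B=0) = 1/2 + 0 + 1/12 = 7/12
  P(B=1) = 0 + 5/12 + 0 = 5/12

Decomposition 1: H(A) + H(B|A)
H(A) = -[(1/2)·log₂(1/2) + (5/12)·log₂(5/12) + (1/12)·log₂(1/12)]
  = 0.5000 + 0.5263 + 0.2987
  = 1.3250 bits
H(B|A) = -Σ P(A,B)·log₂ P(B|A), where P(B|A) = P(A,B) / P(A)
  (cells with P(A,B) = 0 contribute 0)
  (A=0,B=0): P(B|A) = (1/2)/(1/2) = 1;  -(1/2)·log₂(1) = 0.0000
  (A=1,B=1): P(B|A) = (5/12)/(5/12) = 1;  -(5/12)·log₂(1) = 0.0000
  (A=2,B=0): P(B|A) = (1/12)/(1/12) = 1;  -(1/12)·log₂(1) = 0.0000
H(B|A) = 0.0000 + 0.0000 + 0.0000
  = 0.0000 bits
H(A) + H(B|A) = 1.3250 + 0.0000 = 1.3250 bits

Decomposition 2: H(B) + H(A|B)
H(B) = -[(7/12)·log₂(7/12) + (5/12)·log₂(5/12)]
  = 0.4536 + 0.5263
  = 0.9799 bits
H(A|B) = -Σ P(A,B)·log₂ P(A|B), where P(A|B) = P(A,B) / P(B)
  (cells with P(A,B) = 0 contribute 0)
  (A=0,B=0): P(A|B) = (1/2)/(7/12) = 6/7;  -(1/2)·log₂(6/7) = 0.1112
  (A=1,B=1): P(A|B) = (5/12)/(5/12) = 1;  -(5/12)·log₂(1) = 0.0000
  (A=2,B=0): P(A|B) = (1/12)/(7/12) = 1/7;  -(1/12)·log₂(1/7) = 0.2339
H(A|B) = 0.1112 + 0.0000 + 0.2339
  = 0.3451 bits
H(B) + H(A|B) = 0.9799 + 0.3451 = 1.3250 bits

Direct computation of the joint entropy:
H(A,B) = -[(1/2)·log₂(1/2) + (5/12)·log₂(5/12) + (1/12)·log₂(1/12)]
  = 0.5000 + 0.5263 + 0.2987
  = 1.3250 bits

All three agree: H(A,B) = 1.3250 bits ✓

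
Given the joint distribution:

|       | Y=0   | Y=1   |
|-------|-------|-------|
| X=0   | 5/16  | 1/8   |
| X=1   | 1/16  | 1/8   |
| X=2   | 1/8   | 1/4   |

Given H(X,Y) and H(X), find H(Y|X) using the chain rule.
From the chain rule: H(X,Y) = H(X) + H(Y|X)
Therefore: H(Y|X) = H(X,Y) - H(X)

H(X,Y) = -[(5/16)·log₂(5/16) + (1/8)·log₂(1/8) + (1/16)·log₂(1/16) + (1/8)·log₂(1/8) + (1/8)·log₂(1/8) + (1/4)·log₂(1/4)]
  = 0.5244 + 0.3750 + 0.2500 + 0.3750 + 0.3750 + 0.5000
  = 2.3994 bits
Marginal P(X) (row sums):
  P(X=0) = 5/16 + 1/8 = 7/16
  P(X=1) = 1/16 + 1/8 = 3/16
  P(X=2) = 1/8 + 1/4 = 3/8
H(X) = -[(7/16)·log₂(7/16) + (3/16)·log₂(3/16) + (3/8)·log₂(3/8)]
  = 0.5218 + 0.4528 + 0.5306
  = 1.5052 bits

H(Y|X) = 2.3994 - 1.5052 = 0.8942 bits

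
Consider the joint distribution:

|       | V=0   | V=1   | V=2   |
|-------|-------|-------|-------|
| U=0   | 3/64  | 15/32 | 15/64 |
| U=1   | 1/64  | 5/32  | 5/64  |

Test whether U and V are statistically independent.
Marginal P(U) (row sums):
  P(U=0) = 3/64 + 15/32 + 15/64 = 3/4
  P(U=1) = 1/64 + 5/32 + 5/64 = 1/4
Marginal P(V) (column sums):
  P(V=0) = 3/64 + 1/64 = 1/16
  P(V=1) = 15/32 + 5/32 = 5/8
  P(V=2) = 15/64 + 5/64 = 5/16

U and V are independent iff P(U=i,V=j) = P(U=i)·P(V=j) for every cell.
  P(U=0)·P(V=0) = 3/4 × 1/16 = 3/64 = P(U=0,V=0) ✓
  P(U=0)·P(V=1) = 3/4 × 5/8 = 15/32 = P(U=0,V=1) ✓
  P(U=0)·P(V=2) = 3/4 × 5/16 = 15/64 = P(U=0,V=2) ✓
  P(U=1)·P(V=0) = 1/4 × 1/16 = 1/64 = P(U=1,V=0) ✓
  P(U=1)·P(V=1) = 1/4 × 5/8 = 5/32 = P(U=1,V=1) ✓
  P(U=1)·P(V=2) = 1/4 × 5/16 = 5/64 = P(U=1,V=2) ✓

Yes, U and V are independent: every cell factors, so I(U;V) = 0 bits.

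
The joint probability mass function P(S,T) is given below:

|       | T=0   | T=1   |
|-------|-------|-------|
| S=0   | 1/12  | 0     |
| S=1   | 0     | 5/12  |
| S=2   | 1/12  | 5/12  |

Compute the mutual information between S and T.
Marginal P(S) (row sums):
  P(S=0) = 1/12 + 0 = 1/12
  P(S=1) = 0 + 5/12 = 5/12
  P(S=2) = 1/12 + 5/12 = 1/2
Marginal P(T) (column sums):
  P(T=0) = 1/12 + 0 + 1/12 = 1/6
  P(T=1) = 0 + 5/12 + 5/12 = 5/6

H(S) = -[(1/12)·log₂(1/12) + (5/12)·log₂(5/12) + (1/2)·log₂(1/2)]
  = 0.2987 + 0.5263 + 0.5000
  = 1.3250 bits
H(T) = -[(1/6)·log₂(1/6) + (5/6)·log₂(5/6)]
  = 0.4308 + 0.2192
  = 0.6500 bits
H(S,T) = -[(1/12)·log₂(1/12) + (5/12)·log₂(5/12) + (1/12)·log₂(1/12) + (5/12)·log₂(5/12)]
  = 0.2987 + 0.5263 + 0.2987 + 0.5263
  = 1.6500 bits

I(S;T) = H(S) + H(T) - H(S,T)
  = 1.3250 + 0.6500 - 1.6500
  = 0.3250 bits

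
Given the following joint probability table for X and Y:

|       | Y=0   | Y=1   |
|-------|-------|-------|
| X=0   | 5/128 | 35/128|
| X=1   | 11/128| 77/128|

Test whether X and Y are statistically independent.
Marginal P(X) (row sums):
  P(X=0) = 5/128 + 35/128 = 5/16
  P(X=1) = 11/128 + 77/128 = 11/16
Marginal P(Y) (column sums):
  P(Y=0) = 5/128 + 11/128 = 1/8
  P(Y=1) = 35/128 + 77/128 = 7/8

X and Y are independent iff P(X=i,Y=j) = P(X=i)·P(Y=j) for every cell.
  P(X=0)·P(Y=0) = 5/16 × 1/8 = 5/128 = P(X=0,Y=0) ✓
  P(X=0)·P(Y=1) = 5/16 × 7/8 = 35/128 = P(X=0,Y=1) ✓
  P(X=1)·P(Y=0) = 11/16 × 1/8 = 11/128 = P(X=1,Y=0) ✓
  P(X=1)·P(Y=1) = 11/16 × 7/8 = 77/128 = P(X=1,Y=1) ✓

Yes, X and Y are independent: every cell factors, so I(X;Y) = 0 bits.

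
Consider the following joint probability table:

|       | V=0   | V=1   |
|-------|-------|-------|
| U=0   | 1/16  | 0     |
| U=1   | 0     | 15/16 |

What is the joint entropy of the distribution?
H(U,V) = -Σ P(U,V) log₂ P(U,V), summed over the non-zero cells:
H(U,V) = -[(1/16)·log₂(1/16) + (15/16)·log₂(15/16)]
  = 0.2500 + 0.0873
  = 0.3373 bits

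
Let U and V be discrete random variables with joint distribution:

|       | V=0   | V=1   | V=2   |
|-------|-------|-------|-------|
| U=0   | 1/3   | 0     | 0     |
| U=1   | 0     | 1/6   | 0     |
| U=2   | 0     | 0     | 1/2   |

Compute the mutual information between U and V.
Marginal P(U) (row sums):
  P(U=0) = 1/3 + 0 + 0 = 1/3
  P(U=1) = 0 + 1/6 + 0 = 1/6
  P(U=2) = 0 + 0 + 1/2 = 1/2
Marginal P(V) (column sums):
  P(V=0) = 1/3 + 0 + 0 = 1/3
  P(V=1) = 0 + 1/6 + 0 = 1/6
  P(V=2) = 0 + 0 + 1/2 = 1/2

H(U) = -[(1/3)·log₂(1/3) + (1/6)·log₂(1/6) + (1/2)·log₂(1/2)]
  = 0.5283 + 0.4308 + 0.5000
  = 1.4591 bits
H(V) = -[(1/3)·log₂(1/3) + (1/6)·log₂(1/6) + (1/2)·log₂(1/2)]
  = 0.5283 + 0.4308 + 0.5000
  = 1.4591 bits
H(U,V) = -[(1/3)·log₂(1/3) + (1/6)·log₂(1/6) + (1/2)·log₂(1/2)]
  = 0.5283 + 0.4308 + 0.5000
  = 1.4591 bits

I(U;V) = H(U) + H(V) - H(U,V)
  = 1.4591 + 1.4591 - 1.4591
  = 1.4591 bits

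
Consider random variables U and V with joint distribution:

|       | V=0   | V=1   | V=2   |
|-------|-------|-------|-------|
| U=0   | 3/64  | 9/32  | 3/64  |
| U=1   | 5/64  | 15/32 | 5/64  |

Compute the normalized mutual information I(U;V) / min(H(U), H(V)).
Marginal P(U) (row sums):
  P(U=0) = 3/64 + 9/32 + 3/64 = 3/8
  P(U=1) = 5/64 + 15/32 + 5/64 = 5/8
Marginal P(V) (column sums):
  P(V=0) = 3/64 + 5/64 = 1/8
  P(V=1) = 9/32 + 15/32 = 3/4
  P(V=2) = 3/64 + 5/64 = 1/8

H(U) = -[(3/8)·log₂(3/8) + (5/8)·log₂(5/8)]
  = 0.5306 + 0.4238
  = 0.9544 bits
H(V) = -[(1/8)·log₂(1/8) + (3/4)·log₂(3/4) + (1/8)·log₂(1/8)]
  = 0.3750 + 0.3113 + 0.3750
  = 1.0613 bits
H(U,V) = -[(3/64)·log₂(3/64) + (9/32)·log₂(9/32) + (3/64)·log₂(3/64) + (5/64)·log₂(5/64) + (15/32)·log₂(15/32) + (5/64)·log₂(5/64)]
  = 0.2070 + 0.5147 + 0.2070 + 0.2873 + 0.5124 + 0.2873
  = 2.0157 bits

I(U;V) = H(U) + H(V) - H(U,V)
  = 0.9544 + 1.0613 - 2.0157
  = 0.0000 bits

min(H(U), H(V)) = min(0.9544, 1.0613) = 0.9544 bits
Normalized MI = 0.0000 / 0.9544 = 0.0000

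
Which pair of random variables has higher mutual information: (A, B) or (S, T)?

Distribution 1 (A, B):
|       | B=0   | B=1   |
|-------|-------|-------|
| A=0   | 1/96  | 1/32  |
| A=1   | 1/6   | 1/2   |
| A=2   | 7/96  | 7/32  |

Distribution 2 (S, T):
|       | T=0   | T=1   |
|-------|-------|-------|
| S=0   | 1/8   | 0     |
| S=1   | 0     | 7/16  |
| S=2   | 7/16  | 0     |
Distribution 1 (A, B):
Marginal P(A) (row sums):
  P(A=0) = 1/96 + 1/32 = 1/24
  P(A=1) = 1/6 + 1/2 = 2/3
  P(A=2) = 7/96 + 7/32 = 7/24
Marginal P(B) (column sums):
  P(B=0) = 1/96 + 1/6 + 7/96 = 1/4
  P(B=1) = 1/32 + 1/2 + 7/32 = 3/4

H(A) = -[(1/24)·log₂(1/24) + (2/3)·log₂(2/3) + (7/24)·log₂(7/24)]
  = 0.1910 + 0.3900 + 0.5185
  = 1.0995 bits
H(B) = -[(1/4)·log₂(1/4) + (3/4)·log₂(3/4)]
  = 0.5000 + 0.3113
  = 0.8113 bits
H(A,B) = -[(1/96)·log₂(1/96) + (1/32)·log₂(1/32) + (1/6)·log₂(1/6) + (1/2)·log₂(1/2) + (7/96)·log₂(7/96) + (7/32)·log₂(7/32)]
  = 0.0686 + 0.1563 + 0.4308 + 0.5000 + 0.2755 + 0.4796
  = 1.9108 bits

I(A;B) = H(A) + H(B) - H(A,B)
  = 1.0995 + 0.8113 - 1.9108
  = 0.0000 bits

Distribution 2 (S, T):
Marginal P(S) (row sums):
  P(S=0) = 1/8 + 0 = 1/8
  P(S=1) = 0 + 7/16 = 7/16
  P(S=2) = 7/16 + 0 = 7/16
Marginal P(T) (column sums):
  P(T=0) = 1/8 + 0 + 7/16 = 9/16
  P(T=1) = 0 + 7/16 + 0 = 7/16

H(S) = -[(1/8)·log₂(1/8) + (7/16)·log₂(7/16) + (7/16)·log₂(7/16)]
  = 0.3750 + 0.5218 + 0.5218
  = 1.4186 bits
H(T) = -[(9/16)·log₂(9/16) + (7/16)·log₂(7/16)]
  = 0.4669 + 0.5218
  = 0.9887 bits
H(S,T) = -[(1/8)·log₂(1/8) + (7/16)·log₂(7/16) + (7/16)·log₂(7/16)]
  = 0.3750 + 0.5218 + 0.5218
  = 1.4186 bits

I(S;T) = H(S) + H(T) - H(S,T)
  = 1.4186 + 0.9887 - 1.4186
  = 0.9887 bits

I(S;T) = 0.9887 bits > I(A;B) = 0.0000 bits, so (S, T) has the higher mutual information (stronger dependence).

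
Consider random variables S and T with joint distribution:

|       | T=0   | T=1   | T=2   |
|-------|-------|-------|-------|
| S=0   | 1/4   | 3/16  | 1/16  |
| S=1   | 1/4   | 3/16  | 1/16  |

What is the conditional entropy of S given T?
Marginal P(T) (column sums):
  P(T=0) = 1/4 + 1/4 = 1/2
  P(T=1) = 3/16 + 3/16 = 3/8
  P(T=2) = 1/16 + 1/16 = 1/8

H(S|T) = -Σ P(S,T)·log₂ P(S|T), where P(S|T) = P(S,T) / P(T)
  (S=0,T=0): P(S|T) = (1/4)/(1/2) = 1/2;  -(1/4)·log₂(1/2) = 0.2500
  (S=0,T=1): P(S|T) = (3/16)/(3/8) = 1/2;  -(3/16)·log₂(1/2) = 0.1875
  (S=0,T=2): P(S|T) = (1/16)/(1/8) = 1/2;  -(1/16)·log₂(1/2) = 0.0625
  (S=1,T=0): P(S|T) = (1/4)/(1/2) = 1/2;  -(1/4)·log₂(1/2) = 0.2500
  (S=1,T=1): P(S|T) = (3/16)/(3/8) = 1/2;  -(3/16)·log₂(1/2) = 0.1875
  (S=1,T=2): P(S|T) = (1/16)/(1/8) = 1/2;  -(1/16)·log₂(1/2) = 0.0625
H(S|T) = 0.2500 + 0.1875 + 0.0625 + 0.2500 + 0.1875 + 0.0625
  = 1.0000 bits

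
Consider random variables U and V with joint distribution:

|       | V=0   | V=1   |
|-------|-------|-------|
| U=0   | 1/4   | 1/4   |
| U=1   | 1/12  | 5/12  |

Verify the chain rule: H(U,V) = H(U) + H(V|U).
Left side:
H(U,V) = -[(1/4)·log₂(1/4) + (1/4)·log₂(1/4) + (1/12)·log₂(1/12) + (5/12)·log₂(5/12)]
  = 0.5000 + 0.5000 + 0.2987 + 0.5263
  = 1.8250 bits

Right side:
Marginal P(U) (row sums):
  P(U=0) = 1/4 + 1/4 = 1/2
  P(U=1) = 1/12 + 5/12 = 1/2
H(U) = -[(1/2)·log₂(1/2) + (1/2)·log₂(1/2)]
  = 0.5000 + 0.5000
  = 1.0000 bits
H(V|U) = -Σ P(U,V)·log₂ P(V|U), where P(V|U) = P(U,V) / P(U)
  (U=0,V=0): P(V|U) = (1/4)/(1/2) = 1/2;  -(1/4)·log₂(1/2) = 0.2500
  (U=0,V=1): P(V|U) = (1/4)/(1/2) = 1/2;  -(1/4)·log₂(1/2) = 0.2500
  (U=1,V=0): P(V|U) = (1/12)/(1/2) = 1/6;  -(1/12)·log₂(1/6) = 0.2154
  (U=1,V=1): P(V|U) = (5/12)/(1/2) = 5/6;  -(5/12)·log₂(5/6) = 0.1096
H(V|U) = 0.2500 + 0.2500 + 0.2154 + 0.1096
  = 0.8250 bits
H(U) + H(V|U) = 1.0000 + 0.8250 = 1.8250 bits

Both sides equal 1.8250 bits, so the chain rule holds ✓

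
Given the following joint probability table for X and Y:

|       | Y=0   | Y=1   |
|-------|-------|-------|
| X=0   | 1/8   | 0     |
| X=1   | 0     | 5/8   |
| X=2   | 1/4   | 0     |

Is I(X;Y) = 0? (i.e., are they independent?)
Marginal P(X) (row sums):
  P(X=0) = 1/8 + 0 = 1/8
  P(X=1) = 0 + 5/8 = 5/8
  P(X=2) = 1/4 + 0 = 1/4
Marginal P(Y) (column sums):
  P(Y=0) = 1/8 + 0 + 1/4 = 3/8
  P(Y=1) = 0 + 5/8 + 0 = 5/8

X and Y are independent iff P(X=i,Y=j) = P(X=i)·P(Y=j) for every cell.
  P(X=0)·P(Y=0) = 1/8 × 3/8 = 3/64, but P(X=0,Y=0) = 1/8 ✗

No, X and Y are not independent. Quantitatively, I(X;Y) > 0:

H(X) = -[(1/8)·log₂(1/8) + (5/8)·log₂(5/8) + (1/4)·log₂(1/4)]
  = 0.3750 + 0.4238 + 0.5000
  = 1.2988 bits
H(Y) = -[(3/8)·log₂(3/8) + (5/8)·log₂(5/8)]
  = 0.5306 + 0.4238
  = 0.9544 bits
H(X,Y) = -[(1/8)·log₂(1/8) + (5/8)·log₂(5/8) + (1/4)·log₂(1/4)]
  = 0.3750 + 0.4238 + 0.5000
  = 1.2988 bits
I(X;Y) = H(X) + H(Y) - H(X,Y) = 1.2988 + 0.9544 - 1.2988 = 0.9544 bits > 0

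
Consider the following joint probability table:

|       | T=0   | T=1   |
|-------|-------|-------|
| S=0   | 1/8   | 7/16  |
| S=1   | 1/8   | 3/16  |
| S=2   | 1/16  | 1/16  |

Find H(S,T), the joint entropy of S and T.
H(S,T) = -Σ P(S,T) log₂ P(S,T), summed over the non-zero cells:
H(S,T) = -[(1/8)·log₂(1/8) + (7/16)·log₂(7/16) + (1/8)·log₂(1/8) + (3/16)·log₂(3/16) + (1/16)·log₂(1/16) + (1/16)·log₂(1/16)]
  = 0.3750 + 0.5218 + 0.3750 + 0.4528 + 0.2500 + 0.2500
  = 2.2246 bits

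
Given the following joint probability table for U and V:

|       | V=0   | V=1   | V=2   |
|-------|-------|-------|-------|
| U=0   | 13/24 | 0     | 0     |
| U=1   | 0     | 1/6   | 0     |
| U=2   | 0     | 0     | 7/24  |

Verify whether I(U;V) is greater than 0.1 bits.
Marginal P(U) (row sums):
  P(U=0) = 13/24 + 0 + 0 = 13/24
  P(U=1) = 0 + 1/6 + 0 = 1/6
  P(U=2) = 0 + 0 + 7/24 = 7/24
Marginal P(V) (column sums):
  P(V=0) = 13/24 + 0 + 0 = 13/24
  P(V=1) = 0 + 1/6 + 0 = 1/6
  P(V=2) = 0 + 0 + 7/24 = 7/24

H(U) = -[(13/24)·log₂(13/24) + (1/6)·log₂(1/6) + (7/24)·log₂(7/24)]
  = 0.4791 + 0.4308 + 0.5185
  = 1.4284 bits
H(V) = -[(13/24)·log₂(13/24) + (1/6)·log₂(1/6) + (7/24)·log₂(7/24)]
  = 0.4791 + 0.4308 + 0.5185
  = 1.4284 bits
H(U,V) = -[(13/24)·log₂(13/24) + (1/6)·log₂(1/6) + (7/24)·log₂(7/24)]
  = 0.4791 + 0.4308 + 0.5185
  = 1.4284 bits

I(U;V) = H(U) + H(V) - H(U,V)
  = 1.4284 + 1.4284 - 1.4284
  = 1.4284 bits

Yes. I(U;V) = 1.4284 bits, which is > 0.1 bits.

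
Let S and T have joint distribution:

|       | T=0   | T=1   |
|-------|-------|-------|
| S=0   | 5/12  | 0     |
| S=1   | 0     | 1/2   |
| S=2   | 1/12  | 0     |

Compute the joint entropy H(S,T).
H(S,T) = -Σ P(S,T) log₂ P(S,T), summed over the non-zero cells:
H(S,T) = -[(5/12)·log₂(5/12) + (1/2)·log₂(1/2) + (1/12)·log₂(1/12)]
  = 0.5263 + 0.5000 + 0.2987
  = 1.3250 bits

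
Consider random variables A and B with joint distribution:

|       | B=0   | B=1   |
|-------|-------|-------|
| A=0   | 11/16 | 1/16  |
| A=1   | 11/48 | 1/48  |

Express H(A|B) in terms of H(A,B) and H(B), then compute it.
H(A|B) = H(A,B) - H(B)

Marginal P(B) (column sums):
  P(B=0) = 11/16 + 11/48 = 11/12
  P(B=1) = 1/16 + 1/48 = 1/12

H(A,B) = -[(11/16)·log₂(11/16) + (1/16)·log₂(1/16) + (11/48)·log₂(11/48) + (1/48)·log₂(1/48)]
  = 0.3716 + 0.2500 + 0.4871 + 0.1164
  = 1.2251 bits
H(B) = -[(11/12)·log₂(11/12) + (1/12)·log₂(1/12)]
  = 0.1151 + 0.2987
  = 0.4138 bits

H(A|B) = 1.2251 - 0.4138 = 0.8113 bits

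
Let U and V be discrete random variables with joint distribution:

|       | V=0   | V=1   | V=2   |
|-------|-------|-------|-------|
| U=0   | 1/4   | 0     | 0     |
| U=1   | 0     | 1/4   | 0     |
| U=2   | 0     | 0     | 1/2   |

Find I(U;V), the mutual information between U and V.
Marginal P(U) (row sums):
  P(U=0) = 1/4 + 0 + 0 = 1/4
  P(U=1) = 0 + 1/4 + 0 = 1/4
  P(U=2) = 0 + 0 + 1/2 = 1/2
Marginal P(V) (column sums):
  P(V=0) = 1/4 + 0 + 0 = 1/4
  P(V=1) = 0 + 1/4 + 0 = 1/4
  P(V=2) = 0 + 0 + 1/2 = 1/2

H(U) = -[(1/4)·log₂(1/4) + (1/4)·log₂(1/4) + (1/2)·log₂(1/2)]
  = 0.5000 + 0.5000 + 0.5000
  = 1.5000 bits
H(V) = -[(1/4)·log₂(1/4) + (1/4)·log₂(1/4) + (1/2)·log₂(1/2)]
  = 0.5000 + 0.5000 + 0.5000
  = 1.5000 bits
H(U,V) = -[(1/4)·log₂(1/4) + (1/4)·log₂(1/4) + (1/2)·log₂(1/2)]
  = 0.5000 + 0.5000 + 0.5000
  = 1.5000 bits

I(U;V) = H(U) + H(V) - H(U,V)
  = 1.5000 + 1.5000 - 1.5000
  = 1.5000 bits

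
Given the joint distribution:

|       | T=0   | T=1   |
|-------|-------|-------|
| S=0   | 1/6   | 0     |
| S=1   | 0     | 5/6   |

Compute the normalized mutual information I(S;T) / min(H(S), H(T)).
Marginal P(S) (row sums):
  P(S=0) = 1/6 + 0 = 1/6
  P(S=1) = 0 + 5/6 = 5/6
Marginal P(T) (column sums):
  P(T=0) = 1/6 + 0 = 1/6
  P(T=1) = 0 + 5/6 = 5/6

H(S) = -[(1/6)·log₂(1/6) + (5/6)·log₂(5/6)]
  = 0.4308 + 0.2192
  = 0.6500 bits
H(T) = -[(1/6)·log₂(1/6) + (5/6)·log₂(5/6)]
  = 0.4308 + 0.2192
  = 0.6500 bits
H(S,T) = -[(1/6)·log₂(1/6) + (5/6)·log₂(5/6)]
  = 0.4308 + 0.2192
  = 0.6500 bits

I(S;T) = H(S) + H(T) - H(S,T)
  = 0.6500 + 0.6500 - 0.6500
  = 0.6500 bits

min(H(S), H(T)) = min(0.6500, 0.6500) = 0.6500 bits
Normalized MI = 0.6500 / 0.6500 = 1.0000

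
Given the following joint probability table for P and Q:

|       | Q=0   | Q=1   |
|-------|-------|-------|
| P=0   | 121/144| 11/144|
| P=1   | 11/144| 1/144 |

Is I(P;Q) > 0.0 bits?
Marginal P(P) (row sums):
  P(P=0) = 121/144 + 11/144 = 11/12
  P(P=1) = 11/144 + 1/144 = 1/12
Marginal P(Q) (column sums):
  P(Q=0) = 121/144 + 11/144 = 11/12
  P(Q=1) = 11/144 + 1/144 = 1/12

H(P) = -[(11/12)·log₂(11/12) + (1/12)·log₂(1/12)]
  = 0.1151 + 0.2987
  = 0.4138 bits
H(Q) = -[(11/12)·log₂(11/12) + (1/12)·log₂(1/12)]
  = 0.1151 + 0.2987
  = 0.4138 bits
H(P,Q) = -[(121/144)·log₂(121/144) + (11/144)·log₂(11/144) + (11/144)·log₂(11/144) + (1/144)·log₂(1/144)]
  = 0.2110 + 0.2834 + 0.2834 + 0.0498
  = 0.8276 bits

I(P;Q) = H(P) + H(Q) - H(P,Q)
  = 0.4138 + 0.4138 - 0.8276
  = 0.0000 bits

No. I(P;Q) = 0.0000 bits, which is ≤ 0.0 bits.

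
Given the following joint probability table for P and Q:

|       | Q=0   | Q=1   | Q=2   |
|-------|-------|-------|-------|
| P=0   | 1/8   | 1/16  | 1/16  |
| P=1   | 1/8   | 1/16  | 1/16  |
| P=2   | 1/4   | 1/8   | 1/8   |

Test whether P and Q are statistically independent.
Marginal P(P) (row sums):
  P(P=0) = 1/8 + 1/16 + 1/16 = 1/4
  P(P=1) = 1/8 + 1/16 + 1/16 = 1/4
  P(P=2) = 1/4 + 1/8 + 1/8 = 1/2
Marginal P(Q) (column sums):
  P(Q=0) = 1/8 + 1/8 + 1/4 = 1/2
  P(Q=1) = 1/16 + 1/16 + 1/8 = 1/4
  P(Q=2) = 1/16 + 1/16 + 1/8 = 1/4

P and Q are independent iff P(P=i,Q=j) = P(P=i)·P(Q=j) for every cell.
  P(P=0)·P(Q=0) = 1/4 × 1/2 = 1/8 = P(P=0,Q=0) ✓
  P(P=0)·P(Q=1) = 1/4 × 1/4 = 1/16 = P(P=0,Q=1) ✓
  P(P=0)·P(Q=2) = 1/4 × 1/4 = 1/16 = P(P=0,Q=2) ✓
  P(P=1)·P(Q=0) = 1/4 × 1/2 = 1/8 = P(P=1,Q=0) ✓
  P(P=1)·P(Q=1) = 1/4 × 1/4 = 1/16 = P(P=1,Q=1) ✓
  P(P=1)·P(Q=2) = 1/4 × 1/4 = 1/16 = P(P=1,Q=2) ✓
  P(P=2)·P(Q=0) = 1/2 × 1/2 = 1/4 = P(P=2,Q=0) ✓
  P(P=2)·P(Q=1) = 1/2 × 1/4 = 1/8 = P(P=2,Q=1) ✓
  P(P=2)·P(Q=2) = 1/2 × 1/4 = 1/8 = P(P=2,Q=2) ✓

Yes, P and Q are independent: every cell factors, so I(P;Q) = 0 bits.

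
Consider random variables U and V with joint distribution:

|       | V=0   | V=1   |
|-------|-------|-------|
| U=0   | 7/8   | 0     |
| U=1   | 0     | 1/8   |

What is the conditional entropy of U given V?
Marginal P(V) (column sums):
  P(V=0) = 7/8 + 0 = 7/8
  P(V=1) = 0 + 1/8 = 1/8

H(U|V) = -Σ P(U,V)·log₂ P(U|V), where P(U|V) = P(U,V) / P(V)
  (cells with P(U,V) = 0 contribute 0)
  (U=0,V=0): P(U|V) = (7/8)/(7/8) = 1;  -(7/8)·log₂(1) = 0.0000
  (U=1,V=1): P(U|V) = (1/8)/(1/8) = 1;  -(1/8)·log₂(1) = 0.0000
H(U|V) = 0.0000 + 0.0000
  = 0.0000 bits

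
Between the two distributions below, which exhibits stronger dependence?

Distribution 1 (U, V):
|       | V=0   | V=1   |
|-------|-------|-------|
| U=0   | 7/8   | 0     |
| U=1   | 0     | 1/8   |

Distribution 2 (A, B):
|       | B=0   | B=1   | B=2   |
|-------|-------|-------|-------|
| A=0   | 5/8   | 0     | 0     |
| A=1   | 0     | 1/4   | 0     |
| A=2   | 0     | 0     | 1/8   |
Distribution 1 (U, V):
Marginal P(U) (row sums):
  P(U=0) = 7/8 + 0 = 7/8
  P(U=1) = 0 + 1/8 = 1/8
Marginal P(V) (column sums):
  P(V=0) = 7/8 + 0 = 7/8
  P(V=1) = 0 + 1/8 = 1/8

H(U) = -[(7/8)·log₂(7/8) + (1/8)·log₂(1/8)]
  = 0.1686 + 0.3750
  = 0.5436 bits
H(V) = -[(7/8)·log₂(7/8) + (1/8)·log₂(1/8)]
  = 0.1686 + 0.3750
  = 0.5436 bits
H(U,V) = -[(7/8)·log₂(7/8) + (1/8)·log₂(1/8)]
  = 0.1686 + 0.3750
  = 0.5436 bits

I(U;V) = H(U) + H(V) - H(U,V)
  = 0.5436 + 0.5436 - 0.5436
  = 0.5436 bits

Distribution 2 (A, B):
Marginal P(A) (row sums):
  P(A=0) = 5/8 + 0 + 0 = 5/8
  P(A=1) = 0 + 1/4 + 0 = 1/4
  P(A=2) = 0 + 0 + 1/8 = 1/8
Marginal P(B) (column sums):
  P(B=0) = 5/8 + 0 + 0 = 5/8
  P(B=1) = 0 + 1/4 + 0 = 1/4
  P(B=2) = 0 + 0 + 1/8 = 1/8

H(A) = -[(5/8)·log₂(5/8) + (1/4)·log₂(1/4) + (1/8)·log₂(1/8)]
  = 0.4238 + 0.5000 + 0.3750
  = 1.2988 bits
H(B) = -[(5/8)·log₂(5/8) + (1/4)·log₂(1/4) + (1/8)·log₂(1/8)]
  = 0.4238 + 0.5000 + 0.3750
  = 1.2988 bits
H(A,B) = -[(5/8)·log₂(5/8) + (1/4)·log₂(1/4) + (1/8)·log₂(1/8)]
  = 0.4238 + 0.5000 + 0.3750
  = 1.2988 bits

I(A;B) = H(A) + H(B) - H(A,B)
  = 1.2988 + 1.2988 - 1.2988
  = 1.2988 bits

I(A;B) = 1.2988 bits > I(U;V) = 0.5436 bits, so (A, B) has the higher mutual information (stronger dependence).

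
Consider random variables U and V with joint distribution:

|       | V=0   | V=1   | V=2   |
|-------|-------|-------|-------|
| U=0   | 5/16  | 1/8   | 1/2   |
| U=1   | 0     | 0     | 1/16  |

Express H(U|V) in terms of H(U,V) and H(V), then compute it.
H(U|V) = H(U,V) - H(V)

Marginal P(V) (column sums):
  P(V=0) = 5/16 + 0 = 5/16
  P(V=1) = 1/8 + 0 = 1/8
  P(V=2) = 1/2 + 1/16 = 9/16

H(U,V) = -[(5/16)·log₂(5/16) + (1/8)·log₂(1/8) + (1/2)·log₂(1/2) + (1/16)·log₂(1/16)]
  = 0.5244 + 0.3750 + 0.5000 + 0.2500
  = 1.6494 bits
H(V) = -[(5/16)·log₂(5/16) + (1/8)·log₂(1/8) + (9/16)·log₂(9/16)]
  = 0.5244 + 0.3750 + 0.4669
  = 1.3663 bits

H(U|V) = 1.6494 - 1.3663 = 0.2831 bits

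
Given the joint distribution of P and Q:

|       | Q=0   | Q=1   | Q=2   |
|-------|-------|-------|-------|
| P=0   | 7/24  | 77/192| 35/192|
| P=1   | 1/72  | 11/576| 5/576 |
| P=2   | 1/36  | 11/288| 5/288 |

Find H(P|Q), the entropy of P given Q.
Marginal P(Q) (column sums):
  P(Q=0) = 7/24 + 1/72 + 1/36 = 1/3
  P(Q=1) = 77/192 + 11/576 + 11/288 = 11/24
  P(Q=2) = 35/192 + 5/576 + 5/288 = 5/24

H(P|Q) = -Σ P(P,Q)·log₂ P(P|Q), where P(P|Q) = P(P,Q) / P(Q)
  (P=0,Q=0): P(P|Q) = (7/24)/(1/3) = 7/8;  -(7/24)·log₂(7/8) = 0.0562
  (P=0,Q=1): P(P|Q) = (77/192)/(11/24) = 7/8;  -(77/192)·log₂(7/8) = 0.0773
  (P=0,Q=2): P(P|Q) = (35/192)/(5/24) = 7/8;  -(35/192)·log₂(7/8) = 0.0351
  (P=1,Q=0): P(P|Q) = (1/72)/(1/3) = 1/24;  -(1/72)·log₂(1/24) = 0.0637
  (P=1,Q=1): P(P|Q) = (11/576)/(11/24) = 1/24;  -(11/576)·log₂(1/24) = 0.0876
  (P=1,Q=2): P(P|Q) = (5/576)/(5/24) = 1/24;  -(5/576)·log₂(1/24) = 0.0398
  (P=2,Q=0): P(P|Q) = (1/36)/(1/3) = 1/12;  -(1/36)·log₂(1/12) = 0.0996
  (P=2,Q=1): P(P|Q) = (11/288)/(11/24) = 1/12;  -(11/288)·log₂(1/12) = 0.1369
  (P=2,Q=2): P(P|Q) = (5/288)/(5/24) = 1/12;  -(5/288)·log₂(1/12) = 0.0622
H(P|Q) = 0.0562 + 0.0773 + 0.0351 + 0.0637 + 0.0876 + 0.0398 + 0.0996 + 0.1369 + 0.0622
  = 0.6584 bits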